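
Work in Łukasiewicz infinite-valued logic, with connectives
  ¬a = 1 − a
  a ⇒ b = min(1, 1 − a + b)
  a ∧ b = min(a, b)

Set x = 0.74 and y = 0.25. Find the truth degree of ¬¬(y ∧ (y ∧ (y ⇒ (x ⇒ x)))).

0.25

x ⇒ x = min(1, 1 − 0.74 + 0.74) = min(1, 1.00) = 1.00
y ⇒ (x ⇒ x) = min(1, 1 − 0.25 + 1.00) = min(1, 1.75) = 1.00
y ∧ (y ⇒ (x ⇒ x)) = min(0.25, 1.00) = 0.25
y ∧ (y ∧ (y ⇒ (x ⇒ x))) = min(0.25, 0.25) = 0.25
¬(y ∧ (y ∧ (y ⇒ (x ⇒ x)))) = 1 − 0.25 = 0.75
¬¬(y ∧ (y ∧ (y ⇒ (x ⇒ x)))) = 1 − 0.75 = 0.25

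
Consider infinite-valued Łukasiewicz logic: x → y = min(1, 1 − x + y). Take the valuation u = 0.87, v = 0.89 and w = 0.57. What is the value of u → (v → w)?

v → w = min(1, 1 − 0.89 + 0.57) = min(1, 0.68) = 0.68
u → (v → w) = min(1, 1 − 0.87 + 0.68) = min(1, 0.81) = 0.81

0.81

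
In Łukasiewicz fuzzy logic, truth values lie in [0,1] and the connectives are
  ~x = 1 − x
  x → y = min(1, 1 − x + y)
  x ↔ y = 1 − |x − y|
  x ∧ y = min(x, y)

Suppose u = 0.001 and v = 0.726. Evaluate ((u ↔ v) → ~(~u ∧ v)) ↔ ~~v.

0.727

u ↔ v = 1 − |0.001 − 0.726| = 1 − 0.725 = 0.275
~u = 1 − 0.001 = 0.999
~u ∧ v = min(0.999, 0.726) = 0.726
~(~u ∧ v) = 1 − 0.726 = 0.274
(u ↔ v) → ~(~u ∧ v) = min(1, 1 − 0.275 + 0.274) = min(1, 0.999) = 0.999
~v = 1 − 0.726 = 0.274
~~v = 1 − 0.274 = 0.726
((u ↔ v) → ~(~u ∧ v)) ↔ ~~v = 1 − |0.999 − 0.726| = 1 − 0.273 = 0.727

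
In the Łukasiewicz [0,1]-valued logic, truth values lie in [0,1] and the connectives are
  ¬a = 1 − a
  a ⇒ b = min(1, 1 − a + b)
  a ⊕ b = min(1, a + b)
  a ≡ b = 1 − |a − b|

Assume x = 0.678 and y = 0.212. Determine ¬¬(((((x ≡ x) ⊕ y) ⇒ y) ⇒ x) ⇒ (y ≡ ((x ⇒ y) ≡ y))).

x ≡ x = 1 − |0.678 − 0.678| = 1 − 0.000 = 1.000
(x ≡ x) ⊕ y = min(1, 1.000 + 0.212) = min(1, 1.212) = 1.000
((x ≡ x) ⊕ y) ⇒ y = min(1, 1 − 1.000 + 0.212) = min(1, 0.212) = 0.212
(((x ≡ x) ⊕ y) ⇒ y) ⇒ x = min(1, 1 − 0.212 + 0.678) = min(1, 1.466) = 1.000
x ⇒ y = min(1, 1 − 0.678 + 0.212) = min(1, 0.534) = 0.534
(x ⇒ y) ≡ y = 1 − |0.534 − 0.212| = 1 − 0.322 = 0.678
y ≡ ((x ⇒ y) ≡ y) = 1 − |0.212 − 0.678| = 1 − 0.466 = 0.534
((((x ≡ x) ⊕ y) ⇒ y) ⇒ x) ⇒ (y ≡ ((x ⇒ y) ≡ y)) = min(1, 1 − 1.000 + 0.534) = min(1, 0.534) = 0.534
¬(((((x ≡ x) ⊕ y) ⇒ y) ⇒ x) ⇒ (y ≡ ((x ⇒ y) ≡ y))) = 1 − 0.534 = 0.466
¬¬(((((x ≡ x) ⊕ y) ⇒ y) ⇒ x) ⇒ (y ≡ ((x ⇒ y) ≡ y))) = 1 − 0.466 = 0.534

0.534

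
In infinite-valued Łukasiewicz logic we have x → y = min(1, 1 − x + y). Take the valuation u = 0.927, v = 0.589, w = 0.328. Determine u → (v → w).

0.812

v → w = min(1, 1 − 0.589 + 0.328) = min(1, 0.739) = 0.739
u → (v → w) = min(1, 1 − 0.927 + 0.739) = min(1, 0.812) = 0.812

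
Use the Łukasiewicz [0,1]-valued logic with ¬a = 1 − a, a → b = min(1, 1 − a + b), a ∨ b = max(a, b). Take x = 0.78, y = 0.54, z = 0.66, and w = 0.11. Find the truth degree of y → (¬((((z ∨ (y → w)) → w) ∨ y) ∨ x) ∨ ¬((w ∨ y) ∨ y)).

0.92

y → w = min(1, 1 − 0.54 + 0.11) = min(1, 0.57) = 0.57
z ∨ (y → w) = max(0.66, 0.57) = 0.66
(z ∨ (y → w)) → w = min(1, 1 − 0.66 + 0.11) = min(1, 0.45) = 0.45
((z ∨ (y → w)) → w) ∨ y = max(0.45, 0.54) = 0.54
(((z ∨ (y → w)) → w) ∨ y) ∨ x = max(0.54, 0.78) = 0.78
¬((((z ∨ (y → w)) → w) ∨ y) ∨ x) = 1 − 0.78 = 0.22
w ∨ y = max(0.11, 0.54) = 0.54
(w ∨ y) ∨ y = max(0.54, 0.54) = 0.54
¬((w ∨ y) ∨ y) = 1 − 0.54 = 0.46
¬((((z ∨ (y → w)) → w) ∨ y) ∨ x) ∨ ¬((w ∨ y) ∨ y) = max(0.22, 0.46) = 0.46
y → (¬((((z ∨ (y → w)) → w) ∨ y) ∨ x) ∨ ¬((w ∨ y) ∨ y)) = min(1, 1 − 0.54 + 0.46) = min(1, 0.92) = 0.92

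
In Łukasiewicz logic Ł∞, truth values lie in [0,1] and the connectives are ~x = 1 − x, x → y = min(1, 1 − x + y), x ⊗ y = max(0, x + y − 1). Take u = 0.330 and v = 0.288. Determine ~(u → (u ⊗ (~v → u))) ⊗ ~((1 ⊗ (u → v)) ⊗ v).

0.084

~v = 1 − 0.288 = 0.712
~v → u = min(1, 1 − 0.712 + 0.330) = min(1, 0.618) = 0.618
u ⊗ (~v → u) = max(0, 0.330 + 0.618 − 1) = max(0, -0.052) = 0.000
u → (u ⊗ (~v → u)) = min(1, 1 − 0.330 + 0.000) = min(1, 0.670) = 0.670
~(u → (u ⊗ (~v → u))) = 1 − 0.670 = 0.330
u → v = min(1, 1 − 0.330 + 0.288) = min(1, 0.958) = 0.958
1 ⊗ (u → v) = max(0, 1.000 + 0.958 − 1) = max(0, 0.958) = 0.958
(1 ⊗ (u → v)) ⊗ v = max(0, 0.958 + 0.288 − 1) = max(0, 0.246) = 0.246
~((1 ⊗ (u → v)) ⊗ v) = 1 − 0.246 = 0.754
~(u → (u ⊗ (~v → u))) ⊗ ~((1 ⊗ (u → v)) ⊗ v) = max(0, 0.330 + 0.754 − 1) = max(0, 0.084) = 0.084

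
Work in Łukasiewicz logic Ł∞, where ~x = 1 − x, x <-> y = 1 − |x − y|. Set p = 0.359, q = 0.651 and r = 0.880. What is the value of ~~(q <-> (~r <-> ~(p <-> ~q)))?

~r = 1 − 0.880 = 0.120
~q = 1 − 0.651 = 0.349
p <-> ~q = 1 − |0.359 − 0.349| = 1 − 0.010 = 0.990
~(p <-> ~q) = 1 − 0.990 = 0.010
~r <-> ~(p <-> ~q) = 1 − |0.120 − 0.010| = 1 − 0.110 = 0.890
q <-> (~r <-> ~(p <-> ~q)) = 1 − |0.651 − 0.890| = 1 − 0.239 = 0.761
~(q <-> (~r <-> ~(p <-> ~q))) = 1 − 0.761 = 0.239
~~(q <-> (~r <-> ~(p <-> ~q))) = 1 − 0.239 = 0.761

0.761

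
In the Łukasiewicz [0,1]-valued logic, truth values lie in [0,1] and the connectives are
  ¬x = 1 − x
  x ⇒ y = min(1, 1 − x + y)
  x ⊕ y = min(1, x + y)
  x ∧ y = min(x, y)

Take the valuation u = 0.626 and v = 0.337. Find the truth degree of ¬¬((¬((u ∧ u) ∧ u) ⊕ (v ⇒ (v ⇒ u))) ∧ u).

u ∧ u = min(0.626, 0.626) = 0.626
(u ∧ u) ∧ u = min(0.626, 0.626) = 0.626
¬((u ∧ u) ∧ u) = 1 − 0.626 = 0.374
v ⇒ u = min(1, 1 − 0.337 + 0.626) = min(1, 1.289) = 1.000
v ⇒ (v ⇒ u) = min(1, 1 − 0.337 + 1.000) = min(1, 1.663) = 1.000
¬((u ∧ u) ∧ u) ⊕ (v ⇒ (v ⇒ u)) = min(1, 0.374 + 1.000) = min(1, 1.374) = 1.000
(¬((u ∧ u) ∧ u) ⊕ (v ⇒ (v ⇒ u))) ∧ u = min(1.000, 0.626) = 0.626
¬((¬((u ∧ u) ∧ u) ⊕ (v ⇒ (v ⇒ u))) ∧ u) = 1 − 0.626 = 0.374
¬¬((¬((u ∧ u) ∧ u) ⊕ (v ⇒ (v ⇒ u))) ∧ u) = 1 − 0.374 = 0.626

0.626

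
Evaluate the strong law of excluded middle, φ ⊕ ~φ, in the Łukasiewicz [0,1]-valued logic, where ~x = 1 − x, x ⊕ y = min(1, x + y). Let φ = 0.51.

1.00

~φ = 1 − 0.51 = 0.49
φ ⊕ ~φ = min(1, 0.51 + 0.49) = min(1, 1.00) = 1.00
(As expected: always 1 in Ł∞ since a ⊕ (1−a) = 1.)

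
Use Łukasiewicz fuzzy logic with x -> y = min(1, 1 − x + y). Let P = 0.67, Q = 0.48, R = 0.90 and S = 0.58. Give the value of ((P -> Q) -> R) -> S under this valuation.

P -> Q = min(1, 1 − 0.67 + 0.48) = min(1, 0.81) = 0.81
(P -> Q) -> R = min(1, 1 − 0.81 + 0.90) = min(1, 1.09) = 1.00
((P -> Q) -> R) -> S = min(1, 1 − 1.00 + 0.58) = min(1, 0.58) = 0.58

0.58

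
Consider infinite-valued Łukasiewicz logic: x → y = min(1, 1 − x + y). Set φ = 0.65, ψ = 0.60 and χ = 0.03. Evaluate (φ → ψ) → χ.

φ → ψ = min(1, 1 − 0.65 + 0.60) = min(1, 0.95) = 0.95
(φ → ψ) → χ = min(1, 1 − 0.95 + 0.03) = min(1, 0.08) = 0.08

0.08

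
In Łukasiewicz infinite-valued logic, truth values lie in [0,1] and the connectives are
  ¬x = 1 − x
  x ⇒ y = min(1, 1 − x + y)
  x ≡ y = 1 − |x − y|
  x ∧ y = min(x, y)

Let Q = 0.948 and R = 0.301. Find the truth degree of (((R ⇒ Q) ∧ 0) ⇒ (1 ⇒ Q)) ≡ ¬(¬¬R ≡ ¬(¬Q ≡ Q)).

0.595

R ⇒ Q = min(1, 1 − 0.301 + 0.948) = min(1, 1.647) = 1.000
(R ⇒ Q) ∧ 0 = min(1.000, 0.000) = 0.000
1 ⇒ Q = min(1, 1 − 1.000 + 0.948) = min(1, 0.948) = 0.948
((R ⇒ Q) ∧ 0) ⇒ (1 ⇒ Q) = min(1, 1 − 0.000 + 0.948) = min(1, 1.948) = 1.000
¬R = 1 − 0.301 = 0.699
¬¬R = 1 − 0.699 = 0.301
¬Q = 1 − 0.948 = 0.052
¬Q ≡ Q = 1 − |0.052 − 0.948| = 1 − 0.896 = 0.104
¬(¬Q ≡ Q) = 1 − 0.104 = 0.896
¬¬R ≡ ¬(¬Q ≡ Q) = 1 − |0.301 − 0.896| = 1 − 0.595 = 0.405
¬(¬¬R ≡ ¬(¬Q ≡ Q)) = 1 − 0.405 = 0.595
(((R ⇒ Q) ∧ 0) ⇒ (1 ⇒ Q)) ≡ ¬(¬¬R ≡ ¬(¬Q ≡ Q)) = 1 − |1.000 − 0.595| = 1 − 0.405 = 0.595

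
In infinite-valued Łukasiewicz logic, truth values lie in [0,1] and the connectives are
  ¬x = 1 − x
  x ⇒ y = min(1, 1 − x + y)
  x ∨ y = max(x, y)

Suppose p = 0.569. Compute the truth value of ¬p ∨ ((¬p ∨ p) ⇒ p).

¬p = 1 − 0.569 = 0.431
¬p ∨ p = max(0.431, 0.569) = 0.569
(¬p ∨ p) ⇒ p = min(1, 1 − 0.569 + 0.569) = min(1, 1.000) = 1.000
¬p ∨ ((¬p ∨ p) ⇒ p) = max(0.431, 1.000) = 1.000

1.000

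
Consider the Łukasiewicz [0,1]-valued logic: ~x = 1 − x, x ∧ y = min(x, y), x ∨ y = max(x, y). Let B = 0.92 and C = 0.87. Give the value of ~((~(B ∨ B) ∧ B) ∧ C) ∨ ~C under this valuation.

B ∨ B = max(0.92, 0.92) = 0.92
~(B ∨ B) = 1 − 0.92 = 0.08
~(B ∨ B) ∧ B = min(0.08, 0.92) = 0.08
(~(B ∨ B) ∧ B) ∧ C = min(0.08, 0.87) = 0.08
~((~(B ∨ B) ∧ B) ∧ C) = 1 − 0.08 = 0.92
~C = 1 − 0.87 = 0.13
~((~(B ∨ B) ∧ B) ∧ C) ∨ ~C = max(0.92, 0.13) = 0.92

0.92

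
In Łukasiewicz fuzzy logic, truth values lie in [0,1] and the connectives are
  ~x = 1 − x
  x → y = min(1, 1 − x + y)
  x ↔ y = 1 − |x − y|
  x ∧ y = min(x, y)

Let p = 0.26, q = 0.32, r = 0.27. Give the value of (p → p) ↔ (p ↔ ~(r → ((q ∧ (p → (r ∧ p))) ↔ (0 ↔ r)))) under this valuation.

0.74

p → p = min(1, 1 − 0.26 + 0.26) = min(1, 1.00) = 1.00
r ∧ p = min(0.27, 0.26) = 0.26
p → (r ∧ p) = min(1, 1 − 0.26 + 0.26) = min(1, 1.00) = 1.00
q ∧ (p → (r ∧ p)) = min(0.32, 1.00) = 0.32
0 ↔ r = 1 − |0.00 − 0.27| = 1 − 0.27 = 0.73
(q ∧ (p → (r ∧ p))) ↔ (0 ↔ r) = 1 − |0.32 − 0.73| = 1 − 0.41 = 0.59
r → ((q ∧ (p → (r ∧ p))) ↔ (0 ↔ r)) = min(1, 1 − 0.27 + 0.59) = min(1, 1.32) = 1.00
~(r → ((q ∧ (p → (r ∧ p))) ↔ (0 ↔ r))) = 1 − 1.00 = 0.00
p ↔ ~(r → ((q ∧ (p → (r ∧ p))) ↔ (0 ↔ r))) = 1 − |0.26 − 0.00| = 1 − 0.26 = 0.74
(p → p) ↔ (p ↔ ~(r → ((q ∧ (p → (r ∧ p))) ↔ (0 ↔ r)))) = 1 − |1.00 − 0.74| = 1 − 0.26 = 0.74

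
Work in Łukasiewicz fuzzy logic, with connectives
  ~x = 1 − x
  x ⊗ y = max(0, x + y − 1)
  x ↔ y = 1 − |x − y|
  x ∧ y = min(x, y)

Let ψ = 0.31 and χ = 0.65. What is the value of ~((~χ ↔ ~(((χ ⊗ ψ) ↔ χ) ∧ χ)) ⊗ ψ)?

~χ = 1 − 0.65 = 0.35
χ ⊗ ψ = max(0, 0.65 + 0.31 − 1) = max(0, -0.04) = 0.00
(χ ⊗ ψ) ↔ χ = 1 − |0.00 − 0.65| = 1 − 0.65 = 0.35
((χ ⊗ ψ) ↔ χ) ∧ χ = min(0.35, 0.65) = 0.35
~(((χ ⊗ ψ) ↔ χ) ∧ χ) = 1 − 0.35 = 0.65
~χ ↔ ~(((χ ⊗ ψ) ↔ χ) ∧ χ) = 1 − |0.35 − 0.65| = 1 − 0.30 = 0.70
(~χ ↔ ~(((χ ⊗ ψ) ↔ χ) ∧ χ)) ⊗ ψ = max(0, 0.70 + 0.31 − 1) = max(0, 0.01) = 0.01
~((~χ ↔ ~(((χ ⊗ ψ) ↔ χ) ∧ χ)) ⊗ ψ) = 1 − 0.01 = 0.99

0.99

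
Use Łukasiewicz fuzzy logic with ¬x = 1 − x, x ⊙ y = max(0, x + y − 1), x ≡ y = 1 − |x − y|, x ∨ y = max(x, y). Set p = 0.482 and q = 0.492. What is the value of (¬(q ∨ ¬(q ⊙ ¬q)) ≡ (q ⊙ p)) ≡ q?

0.492

¬q = 1 − 0.492 = 0.508
q ⊙ ¬q = max(0, 0.492 + 0.508 − 1) = max(0, 0.000) = 0.000
¬(q ⊙ ¬q) = 1 − 0.000 = 1.000
q ∨ ¬(q ⊙ ¬q) = max(0.492, 1.000) = 1.000
¬(q ∨ ¬(q ⊙ ¬q)) = 1 − 1.000 = 0.000
q ⊙ p = max(0, 0.492 + 0.482 − 1) = max(0, -0.026) = 0.000
¬(q ∨ ¬(q ⊙ ¬q)) ≡ (q ⊙ p) = 1 − |0.000 − 0.000| = 1 − 0.000 = 1.000
(¬(q ∨ ¬(q ⊙ ¬q)) ≡ (q ⊙ p)) ≡ q = 1 − |1.000 − 0.492| = 1 − 0.508 = 0.492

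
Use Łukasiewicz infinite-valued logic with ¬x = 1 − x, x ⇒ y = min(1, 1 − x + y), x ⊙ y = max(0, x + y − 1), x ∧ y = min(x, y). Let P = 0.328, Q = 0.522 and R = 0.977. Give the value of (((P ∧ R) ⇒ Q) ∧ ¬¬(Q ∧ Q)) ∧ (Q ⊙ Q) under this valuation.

0.044

P ∧ R = min(0.328, 0.977) = 0.328
(P ∧ R) ⇒ Q = min(1, 1 − 0.328 + 0.522) = min(1, 1.194) = 1.000
Q ∧ Q = min(0.522, 0.522) = 0.522
¬(Q ∧ Q) = 1 − 0.522 = 0.478
¬¬(Q ∧ Q) = 1 − 0.478 = 0.522
((P ∧ R) ⇒ Q) ∧ ¬¬(Q ∧ Q) = min(1.000, 0.522) = 0.522
Q ⊙ Q = max(0, 0.522 + 0.522 − 1) = max(0, 0.044) = 0.044
(((P ∧ R) ⇒ Q) ∧ ¬¬(Q ∧ Q)) ∧ (Q ⊙ Q) = min(0.522, 0.044) = 0.044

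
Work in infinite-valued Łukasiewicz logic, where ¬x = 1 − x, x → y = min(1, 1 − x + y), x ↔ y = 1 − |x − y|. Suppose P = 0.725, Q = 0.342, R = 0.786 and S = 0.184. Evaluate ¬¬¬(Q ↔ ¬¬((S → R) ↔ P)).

S → R = min(1, 1 − 0.184 + 0.786) = min(1, 1.602) = 1.000
(S → R) ↔ P = 1 − |1.000 − 0.725| = 1 − 0.275 = 0.725
¬((S → R) ↔ P) = 1 − 0.725 = 0.275
¬¬((S → R) ↔ P) = 1 − 0.275 = 0.725
Q ↔ ¬¬((S → R) ↔ P) = 1 − |0.342 − 0.725| = 1 − 0.383 = 0.617
¬(Q ↔ ¬¬((S → R) ↔ P)) = 1 − 0.617 = 0.383
¬¬(Q ↔ ¬¬((S → R) ↔ P)) = 1 − 0.383 = 0.617
¬¬¬(Q ↔ ¬¬((S → R) ↔ P)) = 1 − 0.617 = 0.383

0.383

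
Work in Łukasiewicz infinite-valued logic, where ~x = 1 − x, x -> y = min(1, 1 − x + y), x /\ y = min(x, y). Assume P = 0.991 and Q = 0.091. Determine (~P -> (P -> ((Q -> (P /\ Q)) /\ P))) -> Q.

0.091

~P = 1 − 0.991 = 0.009
P /\ Q = min(0.991, 0.091) = 0.091
Q -> (P /\ Q) = min(1, 1 − 0.091 + 0.091) = min(1, 1.000) = 1.000
(Q -> (P /\ Q)) /\ P = min(1.000, 0.991) = 0.991
P -> ((Q -> (P /\ Q)) /\ P) = min(1, 1 − 0.991 + 0.991) = min(1, 1.000) = 1.000
~P -> (P -> ((Q -> (P /\ Q)) /\ P)) = min(1, 1 − 0.009 + 1.000) = min(1, 1.991) = 1.000
(~P -> (P -> ((Q -> (P /\ Q)) /\ P))) -> Q = min(1, 1 − 1.000 + 0.091) = min(1, 0.091) = 0.091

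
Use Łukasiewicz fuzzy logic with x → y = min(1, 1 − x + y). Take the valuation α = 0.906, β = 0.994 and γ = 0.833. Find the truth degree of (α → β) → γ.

0.833

α → β = min(1, 1 − 0.906 + 0.994) = min(1, 1.088) = 1.000
(α → β) → γ = min(1, 1 − 1.000 + 0.833) = min(1, 0.833) = 0.833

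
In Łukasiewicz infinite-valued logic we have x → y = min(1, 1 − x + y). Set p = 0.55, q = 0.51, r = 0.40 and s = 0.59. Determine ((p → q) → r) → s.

1.00

p → q = min(1, 1 − 0.55 + 0.51) = min(1, 0.96) = 0.96
(p → q) → r = min(1, 1 − 0.96 + 0.40) = min(1, 0.44) = 0.44
((p → q) → r) → s = min(1, 1 − 0.44 + 0.59) = min(1, 1.15) = 1.00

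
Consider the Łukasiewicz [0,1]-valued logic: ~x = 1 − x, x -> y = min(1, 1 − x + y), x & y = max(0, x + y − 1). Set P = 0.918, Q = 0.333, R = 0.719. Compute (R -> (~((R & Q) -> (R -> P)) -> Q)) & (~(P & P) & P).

0.082

R & Q = max(0, 0.719 + 0.333 − 1) = max(0, 0.052) = 0.052
R -> P = min(1, 1 − 0.719 + 0.918) = min(1, 1.199) = 1.000
(R & Q) -> (R -> P) = min(1, 1 − 0.052 + 1.000) = min(1, 1.948) = 1.000
~((R & Q) -> (R -> P)) = 1 − 1.000 = 0.000
~((R & Q) -> (R -> P)) -> Q = min(1, 1 − 0.000 + 0.333) = min(1, 1.333) = 1.000
R -> (~((R & Q) -> (R -> P)) -> Q) = min(1, 1 − 0.719 + 1.000) = min(1, 1.281) = 1.000
P & P = max(0, 0.918 + 0.918 − 1) = max(0, 0.836) = 0.836
~(P & P) = 1 − 0.836 = 0.164
~(P & P) & P = max(0, 0.164 + 0.918 − 1) = max(0, 0.082) = 0.082
(R -> (~((R & Q) -> (R -> P)) -> Q)) & (~(P & P) & P) = max(0, 1.000 + 0.082 − 1) = max(0, 0.082) = 0.082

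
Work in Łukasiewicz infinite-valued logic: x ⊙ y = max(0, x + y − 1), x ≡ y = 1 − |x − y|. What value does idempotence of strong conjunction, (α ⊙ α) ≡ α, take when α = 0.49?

α ⊙ α = max(0, 0.49 + 0.49 − 1) = max(0, -0.02) = 0.00
(α ⊙ α) ≡ α = 1 − |0.00 − 0.49| = 1 − 0.49 = 0.51
(The value 0.51 < 1 shows this instance is not satisfied; fails in Ł∞ since a ⊗ a = max(0, 2a−1) ≠ a in general.)

0.51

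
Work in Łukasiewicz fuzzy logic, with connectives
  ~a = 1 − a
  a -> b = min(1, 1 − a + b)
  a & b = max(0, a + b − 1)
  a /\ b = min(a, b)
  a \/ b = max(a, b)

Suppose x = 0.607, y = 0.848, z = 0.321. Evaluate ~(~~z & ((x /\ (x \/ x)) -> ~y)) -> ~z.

~z = 1 − 0.321 = 0.679
~~z = 1 − 0.679 = 0.321
x \/ x = max(0.607, 0.607) = 0.607
x /\ (x \/ x) = min(0.607, 0.607) = 0.607
~y = 1 − 0.848 = 0.152
(x /\ (x \/ x)) -> ~y = min(1, 1 − 0.607 + 0.152) = min(1, 0.545) = 0.545
~~z & ((x /\ (x \/ x)) -> ~y) = max(0, 0.321 + 0.545 − 1) = max(0, -0.134) = 0.000
~(~~z & ((x /\ (x \/ x)) -> ~y)) = 1 − 0.000 = 1.000
~(~~z & ((x /\ (x \/ x)) -> ~y)) -> ~z = min(1, 1 − 1.000 + 0.679) = min(1, 0.679) = 0.679

0.679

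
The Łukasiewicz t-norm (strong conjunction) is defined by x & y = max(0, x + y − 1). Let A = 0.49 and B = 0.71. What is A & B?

0.20

A & B = max(0, 0.49 + 0.71 − 1) = max(0, 0.20) = 0.20
For comparison, the Gödel (minimum) t-norm min(x, y) would give 0.49.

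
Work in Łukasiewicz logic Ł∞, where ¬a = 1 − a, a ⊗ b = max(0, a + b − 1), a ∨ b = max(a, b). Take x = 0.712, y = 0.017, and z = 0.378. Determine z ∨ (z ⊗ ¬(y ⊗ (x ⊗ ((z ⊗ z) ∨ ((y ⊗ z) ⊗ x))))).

z ⊗ z = max(0, 0.378 + 0.378 − 1) = max(0, -0.244) = 0.000
y ⊗ z = max(0, 0.017 + 0.378 − 1) = max(0, -0.605) = 0.000
(y ⊗ z) ⊗ x = max(0, 0.000 + 0.712 − 1) = max(0, -0.288) = 0.000
(z ⊗ z) ∨ ((y ⊗ z) ⊗ x) = max(0.000, 0.000) = 0.000
x ⊗ ((z ⊗ z) ∨ ((y ⊗ z) ⊗ x)) = max(0, 0.712 + 0.000 − 1) = max(0, -0.288) = 0.000
y ⊗ (x ⊗ ((z ⊗ z) ∨ ((y ⊗ z) ⊗ x))) = max(0, 0.017 + 0.000 − 1) = max(0, -0.983) = 0.000
¬(y ⊗ (x ⊗ ((z ⊗ z) ∨ ((y ⊗ z) ⊗ x)))) = 1 − 0.000 = 1.000
z ⊗ ¬(y ⊗ (x ⊗ ((z ⊗ z) ∨ ((y ⊗ z) ⊗ x)))) = max(0, 0.378 + 1.000 − 1) = max(0, 0.378) = 0.378
z ∨ (z ⊗ ¬(y ⊗ (x ⊗ ((z ⊗ z) ∨ ((y ⊗ z) ⊗ x))))) = max(0.378, 0.378) = 0.378

0.378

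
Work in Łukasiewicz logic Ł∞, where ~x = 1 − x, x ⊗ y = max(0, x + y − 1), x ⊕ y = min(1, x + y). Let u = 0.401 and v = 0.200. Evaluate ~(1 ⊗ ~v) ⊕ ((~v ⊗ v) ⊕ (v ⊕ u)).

0.801

~v = 1 − 0.200 = 0.800
1 ⊗ ~v = max(0, 1.000 + 0.800 − 1) = max(0, 0.800) = 0.800
~(1 ⊗ ~v) = 1 − 0.800 = 0.200
~v ⊗ v = max(0, 0.800 + 0.200 − 1) = max(0, 0.000) = 0.000
v ⊕ u = min(1, 0.200 + 0.401) = min(1, 0.601) = 0.601
(~v ⊗ v) ⊕ (v ⊕ u) = min(1, 0.000 + 0.601) = min(1, 0.601) = 0.601
~(1 ⊗ ~v) ⊕ ((~v ⊗ v) ⊕ (v ⊕ u)) = min(1, 0.200 + 0.601) = min(1, 0.801) = 0.801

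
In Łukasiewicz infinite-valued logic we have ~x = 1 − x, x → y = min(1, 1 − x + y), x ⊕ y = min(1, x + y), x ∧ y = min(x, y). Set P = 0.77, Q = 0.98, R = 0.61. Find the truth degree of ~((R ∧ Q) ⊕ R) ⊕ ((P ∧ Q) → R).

R ∧ Q = min(0.61, 0.98) = 0.61
(R ∧ Q) ⊕ R = min(1, 0.61 + 0.61) = min(1, 1.22) = 1.00
~((R ∧ Q) ⊕ R) = 1 − 1.00 = 0.00
P ∧ Q = min(0.77, 0.98) = 0.77
(P ∧ Q) → R = min(1, 1 − 0.77 + 0.61) = min(1, 0.84) = 0.84
~((R ∧ Q) ⊕ R) ⊕ ((P ∧ Q) → R) = min(1, 0.00 + 0.84) = min(1, 0.84) = 0.84

0.84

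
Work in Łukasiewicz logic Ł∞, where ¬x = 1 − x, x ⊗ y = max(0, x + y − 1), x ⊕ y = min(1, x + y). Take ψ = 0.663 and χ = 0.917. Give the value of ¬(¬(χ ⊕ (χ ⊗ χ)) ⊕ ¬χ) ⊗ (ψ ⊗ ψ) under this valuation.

0.243

χ ⊗ χ = max(0, 0.917 + 0.917 − 1) = max(0, 0.834) = 0.834
χ ⊕ (χ ⊗ χ) = min(1, 0.917 + 0.834) = min(1, 1.751) = 1.000
¬(χ ⊕ (χ ⊗ χ)) = 1 − 1.000 = 0.000
¬χ = 1 − 0.917 = 0.083
¬(χ ⊕ (χ ⊗ χ)) ⊕ ¬χ = min(1, 0.000 + 0.083) = min(1, 0.083) = 0.083
¬(¬(χ ⊕ (χ ⊗ χ)) ⊕ ¬χ) = 1 − 0.083 = 0.917
ψ ⊗ ψ = max(0, 0.663 + 0.663 − 1) = max(0, 0.326) = 0.326
¬(¬(χ ⊕ (χ ⊗ χ)) ⊕ ¬χ) ⊗ (ψ ⊗ ψ) = max(0, 0.917 + 0.326 − 1) = max(0, 0.243) = 0.243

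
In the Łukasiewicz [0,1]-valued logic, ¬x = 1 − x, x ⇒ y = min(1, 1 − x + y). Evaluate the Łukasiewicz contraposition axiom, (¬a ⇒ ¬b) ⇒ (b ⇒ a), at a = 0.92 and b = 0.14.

1.00

¬a = 1 − 0.92 = 0.08
¬b = 1 − 0.14 = 0.86
¬a ⇒ ¬b = min(1, 1 − 0.08 + 0.86) = min(1, 1.78) = 1.00
b ⇒ a = min(1, 1 − 0.14 + 0.92) = min(1, 1.78) = 1.00
(¬a ⇒ ¬b) ⇒ (b ⇒ a) = min(1, 1 − 1.00 + 1.00) = min(1, 1.00) = 1.00
(As expected: an axiom of Ł∞, always 1.)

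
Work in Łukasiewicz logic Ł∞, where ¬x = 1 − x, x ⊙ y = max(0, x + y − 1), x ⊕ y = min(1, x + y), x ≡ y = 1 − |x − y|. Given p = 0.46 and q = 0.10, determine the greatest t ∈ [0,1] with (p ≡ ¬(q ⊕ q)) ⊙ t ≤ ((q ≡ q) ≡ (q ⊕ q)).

0.54

q ⊕ q = min(1, 0.10 + 0.10) = min(1, 0.20) = 0.20
¬(q ⊕ q) = 1 − 0.20 = 0.80
p ≡ ¬(q ⊕ q) = 1 − |0.46 − 0.80| = 1 − 0.34 = 0.66
So the left factor is p ≡ ¬(q ⊕ q) = 0.66.
q ≡ q = 1 − |0.10 − 0.10| = 1 − 0.00 = 1.00
(q ≡ q) ≡ (q ⊕ q) = 1 − |1.00 − 0.20| = 1 − 0.80 = 0.20
So the right-hand bound is (q ≡ q) ≡ (q ⊕ q) = 0.20.
The residuum of the Łukasiewicz t-norm gives the supremum: min(1, 1 − 0.66 + 0.20).
1 − 0.66 + 0.20 = 0.54, so t = min(1, 0.54) = 0.54.
Check: 0.66 ⊙ 0.54 = max(0, 0.20) = 0.20 ≤ 0.20.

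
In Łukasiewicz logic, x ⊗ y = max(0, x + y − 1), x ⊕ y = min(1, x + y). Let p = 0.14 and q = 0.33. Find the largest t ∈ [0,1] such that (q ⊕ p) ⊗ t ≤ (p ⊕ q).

q ⊕ p = min(1, 0.33 + 0.14) = min(1, 0.47) = 0.47
So the left factor is q ⊕ p = 0.47.
p ⊕ q = min(1, 0.14 + 0.33) = min(1, 0.47) = 0.47
So the right-hand bound is p ⊕ q = 0.47.
The residuum of the Łukasiewicz t-norm gives the supremum: min(1, 1 − 0.47 + 0.47).
1 − 0.47 + 0.47 = 1.00, so t = min(1, 1.00) = 1.00.
Check: 0.47 ⊗ 1.00 = max(0, 0.47) = 0.47 ≤ 0.47.

1.00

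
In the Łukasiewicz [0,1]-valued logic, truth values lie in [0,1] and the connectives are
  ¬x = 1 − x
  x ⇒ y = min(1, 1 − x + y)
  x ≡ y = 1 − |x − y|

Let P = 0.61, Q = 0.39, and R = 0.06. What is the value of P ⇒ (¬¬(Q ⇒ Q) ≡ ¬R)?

Q ⇒ Q = min(1, 1 − 0.39 + 0.39) = min(1, 1.00) = 1.00
¬(Q ⇒ Q) = 1 − 1.00 = 0.00
¬¬(Q ⇒ Q) = 1 − 0.00 = 1.00
¬R = 1 − 0.06 = 0.94
¬¬(Q ⇒ Q) ≡ ¬R = 1 − |1.00 − 0.94| = 1 − 0.06 = 0.94
P ⇒ (¬¬(Q ⇒ Q) ≡ ¬R) = min(1, 1 − 0.61 + 0.94) = min(1, 1.33) = 1.00

1.00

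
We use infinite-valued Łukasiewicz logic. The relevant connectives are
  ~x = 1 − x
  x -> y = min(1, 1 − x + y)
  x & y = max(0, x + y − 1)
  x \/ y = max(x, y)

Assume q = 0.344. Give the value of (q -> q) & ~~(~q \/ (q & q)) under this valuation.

q -> q = min(1, 1 − 0.344 + 0.344) = min(1, 1.000) = 1.000
~q = 1 − 0.344 = 0.656
q & q = max(0, 0.344 + 0.344 − 1) = max(0, -0.312) = 0.000
~q \/ (q & q) = max(0.656, 0.000) = 0.656
~(~q \/ (q & q)) = 1 − 0.656 = 0.344
~~(~q \/ (q & q)) = 1 − 0.344 = 0.656
(q -> q) & ~~(~q \/ (q & q)) = max(0, 1.000 + 0.656 − 1) = max(0, 0.656) = 0.656

0.656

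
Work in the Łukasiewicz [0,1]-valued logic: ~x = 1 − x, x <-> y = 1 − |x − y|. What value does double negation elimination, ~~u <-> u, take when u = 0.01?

1.00

~u = 1 − 0.01 = 0.99
~~u = 1 − 0.99 = 0.01
~~u <-> u = 1 − |0.01 − 0.01| = 1 − 0.00 = 1.00
(As expected: always 1 in Ł∞ since negation is involutive.)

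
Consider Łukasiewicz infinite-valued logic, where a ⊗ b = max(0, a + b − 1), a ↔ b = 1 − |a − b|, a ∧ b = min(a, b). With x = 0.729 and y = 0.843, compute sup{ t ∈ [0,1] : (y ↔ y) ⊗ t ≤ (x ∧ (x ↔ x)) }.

y ↔ y = 1 − |0.843 − 0.843| = 1 − 0.000 = 1.000
So the left factor is y ↔ y = 1.000.
x ↔ x = 1 − |0.729 − 0.729| = 1 − 0.000 = 1.000
x ∧ (x ↔ x) = min(0.729, 1.000) = 0.729
So the right-hand bound is x ∧ (x ↔ x) = 0.729.
The residuum of the Łukasiewicz t-norm gives the supremum: min(1, 1 − 1.000 + 0.729).
1 − 1.000 + 0.729 = 0.729, so t = min(1, 0.729) = 0.729.
Check: 1.000 ⊗ 0.729 = max(0, 0.729) = 0.729 ≤ 0.729.

0.729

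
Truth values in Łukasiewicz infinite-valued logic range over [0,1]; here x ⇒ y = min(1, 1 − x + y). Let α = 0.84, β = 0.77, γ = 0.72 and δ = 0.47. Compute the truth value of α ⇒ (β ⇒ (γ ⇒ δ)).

γ ⇒ δ = min(1, 1 − 0.72 + 0.47) = min(1, 0.75) = 0.75
β ⇒ (γ ⇒ δ) = min(1, 1 − 0.77 + 0.75) = min(1, 0.98) = 0.98
α ⇒ (β ⇒ (γ ⇒ δ)) = min(1, 1 − 0.84 + 0.98) = min(1, 1.14) = 1.00

1.00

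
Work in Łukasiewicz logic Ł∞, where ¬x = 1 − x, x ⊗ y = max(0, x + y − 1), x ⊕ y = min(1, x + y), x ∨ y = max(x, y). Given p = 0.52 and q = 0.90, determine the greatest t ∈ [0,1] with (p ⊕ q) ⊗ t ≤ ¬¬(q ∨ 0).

p ⊕ q = min(1, 0.52 + 0.90) = min(1, 1.42) = 1.00
So the left factor is p ⊕ q = 1.00.
q ∨ 0 = max(0.90, 0.00) = 0.90
¬(q ∨ 0) = 1 − 0.90 = 0.10
¬¬(q ∨ 0) = 1 − 0.10 = 0.90
So the right-hand bound is ¬¬(q ∨ 0) = 0.90.
The residuum of the Łukasiewicz t-norm gives the supremum: min(1, 1 − 1.00 + 0.90).
1 − 1.00 + 0.90 = 0.90, so t = min(1, 0.90) = 0.90.
Check: 1.00 ⊗ 0.90 = max(0, 0.90) = 0.90 ≤ 0.90.

0.90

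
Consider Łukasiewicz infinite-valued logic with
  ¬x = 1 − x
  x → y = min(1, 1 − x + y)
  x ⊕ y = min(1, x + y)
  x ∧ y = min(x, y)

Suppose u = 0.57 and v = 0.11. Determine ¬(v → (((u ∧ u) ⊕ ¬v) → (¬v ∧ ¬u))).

u ∧ u = min(0.57, 0.57) = 0.57
¬v = 1 − 0.11 = 0.89
(u ∧ u) ⊕ ¬v = min(1, 0.57 + 0.89) = min(1, 1.46) = 1.00
¬u = 1 − 0.57 = 0.43
¬v ∧ ¬u = min(0.89, 0.43) = 0.43
((u ∧ u) ⊕ ¬v) → (¬v ∧ ¬u) = min(1, 1 − 1.00 + 0.43) = min(1, 0.43) = 0.43
v → (((u ∧ u) ⊕ ¬v) → (¬v ∧ ¬u)) = min(1, 1 − 0.11 + 0.43) = min(1, 1.32) = 1.00
¬(v → (((u ∧ u) ⊕ ¬v) → (¬v ∧ ¬u))) = 1 − 1.00 = 0.00

0.00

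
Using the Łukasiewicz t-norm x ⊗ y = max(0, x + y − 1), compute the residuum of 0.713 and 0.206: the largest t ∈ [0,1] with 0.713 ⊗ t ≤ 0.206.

0.493

The residuum of the Łukasiewicz t-norm gives the supremum: min(1, 1 − 0.713 + 0.206).
1 − 0.713 + 0.206 = 0.493, so t = min(1, 0.493) = 0.493.
Check: 0.713 ⊗ 0.493 = max(0, 0.206) = 0.206 ≤ 0.206.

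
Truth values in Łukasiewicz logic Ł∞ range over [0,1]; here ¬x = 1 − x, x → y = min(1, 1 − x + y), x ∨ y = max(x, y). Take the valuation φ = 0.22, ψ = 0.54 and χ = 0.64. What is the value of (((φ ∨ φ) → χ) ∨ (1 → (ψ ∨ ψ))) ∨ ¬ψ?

1.00

φ ∨ φ = max(0.22, 0.22) = 0.22
(φ ∨ φ) → χ = min(1, 1 − 0.22 + 0.64) = min(1, 1.42) = 1.00
ψ ∨ ψ = max(0.54, 0.54) = 0.54
1 → (ψ ∨ ψ) = min(1, 1 − 1.00 + 0.54) = min(1, 0.54) = 0.54
((φ ∨ φ) → χ) ∨ (1 → (ψ ∨ ψ)) = max(1.00, 0.54) = 1.00
¬ψ = 1 − 0.54 = 0.46
(((φ ∨ φ) → χ) ∨ (1 → (ψ ∨ ψ))) ∨ ¬ψ = max(1.00, 0.46) = 1.00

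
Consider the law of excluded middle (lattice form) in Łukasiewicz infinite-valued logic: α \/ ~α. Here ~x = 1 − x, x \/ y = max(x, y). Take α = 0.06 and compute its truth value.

0.94

~α = 1 − 0.06 = 0.94
α \/ ~α = max(0.06, 0.94) = 0.94
(The value 0.94 < 1 shows this instance is not satisfied; not a Ł∞-tautology — its value is max(a, 1−a).)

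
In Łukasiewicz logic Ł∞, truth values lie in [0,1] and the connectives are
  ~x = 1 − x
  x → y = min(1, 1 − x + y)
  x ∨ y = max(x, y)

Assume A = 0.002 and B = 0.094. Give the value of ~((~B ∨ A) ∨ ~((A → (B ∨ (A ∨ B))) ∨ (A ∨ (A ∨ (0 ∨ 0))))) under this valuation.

~B = 1 − 0.094 = 0.906
~B ∨ A = max(0.906, 0.002) = 0.906
A ∨ B = max(0.002, 0.094) = 0.094
B ∨ (A ∨ B) = max(0.094, 0.094) = 0.094
A → (B ∨ (A ∨ B)) = min(1, 1 − 0.002 + 0.094) = min(1, 1.092) = 1.000
0 ∨ 0 = max(0.000, 0.000) = 0.000
A ∨ (0 ∨ 0) = max(0.002, 0.000) = 0.002
A ∨ (A ∨ (0 ∨ 0)) = max(0.002, 0.002) = 0.002
(A → (B ∨ (A ∨ B))) ∨ (A ∨ (A ∨ (0 ∨ 0))) = max(1.000, 0.002) = 1.000
~((A → (B ∨ (A ∨ B))) ∨ (A ∨ (A ∨ (0 ∨ 0)))) = 1 − 1.000 = 0.000
(~B ∨ A) ∨ ~((A → (B ∨ (A ∨ B))) ∨ (A ∨ (A ∨ (0 ∨ 0)))) = max(0.906, 0.000) = 0.906
~((~B ∨ A) ∨ ~((A → (B ∨ (A ∨ B))) ∨ (A ∨ (A ∨ (0 ∨ 0))))) = 1 − 0.906 = 0.094

0.094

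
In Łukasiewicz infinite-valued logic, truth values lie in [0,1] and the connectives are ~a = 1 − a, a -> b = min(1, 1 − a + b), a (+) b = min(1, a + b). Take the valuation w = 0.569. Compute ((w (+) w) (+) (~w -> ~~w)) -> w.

w (+) w = min(1, 0.569 + 0.569) = min(1, 1.138) = 1.000
~w = 1 − 0.569 = 0.431
~~w = 1 − 0.431 = 0.569
~w -> ~~w = min(1, 1 − 0.431 + 0.569) = min(1, 1.138) = 1.000
(w (+) w) (+) (~w -> ~~w) = min(1, 1.000 + 1.000) = min(1, 2.000) = 1.000
((w (+) w) (+) (~w -> ~~w)) -> w = min(1, 1 − 1.000 + 0.569) = min(1, 0.569) = 0.569

0.569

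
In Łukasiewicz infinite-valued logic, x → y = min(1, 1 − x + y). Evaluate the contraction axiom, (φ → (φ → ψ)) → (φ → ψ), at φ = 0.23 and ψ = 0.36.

1.00

φ → ψ = min(1, 1 − 0.23 + 0.36) = min(1, 1.13) = 1.00
φ → (φ → ψ) = min(1, 1 − 0.23 + 1.00) = min(1, 1.77) = 1.00
(φ → (φ → ψ)) → (φ → ψ) = min(1, 1 − 1.00 + 1.00) = min(1, 1.00) = 1.00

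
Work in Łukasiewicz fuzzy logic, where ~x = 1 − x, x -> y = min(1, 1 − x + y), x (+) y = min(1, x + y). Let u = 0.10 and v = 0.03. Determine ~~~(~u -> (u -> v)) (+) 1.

~u = 1 − 0.10 = 0.90
u -> v = min(1, 1 − 0.10 + 0.03) = min(1, 0.93) = 0.93
~u -> (u -> v) = min(1, 1 − 0.90 + 0.93) = min(1, 1.03) = 1.00
~(~u -> (u -> v)) = 1 − 1.00 = 0.00
~~(~u -> (u -> v)) = 1 − 0.00 = 1.00
~~~(~u -> (u -> v)) = 1 − 1.00 = 0.00
~~~(~u -> (u -> v)) (+) 1 = min(1, 0.00 + 1.00) = min(1, 1.00) = 1.00

1.00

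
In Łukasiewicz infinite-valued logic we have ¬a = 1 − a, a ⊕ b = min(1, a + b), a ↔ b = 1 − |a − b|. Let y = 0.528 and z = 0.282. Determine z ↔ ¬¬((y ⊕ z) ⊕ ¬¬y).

0.282

y ⊕ z = min(1, 0.528 + 0.282) = min(1, 0.810) = 0.810
¬y = 1 − 0.528 = 0.472
¬¬y = 1 − 0.472 = 0.528
(y ⊕ z) ⊕ ¬¬y = min(1, 0.810 + 0.528) = min(1, 1.338) = 1.000
¬((y ⊕ z) ⊕ ¬¬y) = 1 − 1.000 = 0.000
¬¬((y ⊕ z) ⊕ ¬¬y) = 1 − 0.000 = 1.000
z ↔ ¬¬((y ⊕ z) ⊕ ¬¬y) = 1 − |0.282 − 1.000| = 1 − 0.718 = 0.282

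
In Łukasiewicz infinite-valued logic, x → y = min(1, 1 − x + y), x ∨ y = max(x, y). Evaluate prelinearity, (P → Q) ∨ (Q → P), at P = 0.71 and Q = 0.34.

P → Q = min(1, 1 − 0.71 + 0.34) = min(1, 0.63) = 0.63
Q → P = min(1, 1 − 0.34 + 0.71) = min(1, 1.37) = 1.00
(P → Q) ∨ (Q → P) = max(0.63, 1.00) = 1.00
(As expected: a Ł∞-tautology — holds in every MV-chain.)

1.00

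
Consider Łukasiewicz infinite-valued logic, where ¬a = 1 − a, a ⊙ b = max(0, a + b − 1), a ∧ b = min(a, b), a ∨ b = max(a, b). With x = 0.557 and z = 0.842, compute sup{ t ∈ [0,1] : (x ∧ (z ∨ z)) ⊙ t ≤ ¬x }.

z ∨ z = max(0.842, 0.842) = 0.842
x ∧ (z ∨ z) = min(0.557, 0.842) = 0.557
So the left factor is x ∧ (z ∨ z) = 0.557.
¬x = 1 − 0.557 = 0.443
So the right-hand bound is ¬x = 0.443.
The residuum of the Łukasiewicz t-norm gives the supremum: min(1, 1 − 0.557 + 0.443).
1 − 0.557 + 0.443 = 0.886, so t = min(1, 0.886) = 0.886.
Check: 0.557 ⊙ 0.886 = max(0, 0.443) = 0.443 ≤ 0.443.

0.886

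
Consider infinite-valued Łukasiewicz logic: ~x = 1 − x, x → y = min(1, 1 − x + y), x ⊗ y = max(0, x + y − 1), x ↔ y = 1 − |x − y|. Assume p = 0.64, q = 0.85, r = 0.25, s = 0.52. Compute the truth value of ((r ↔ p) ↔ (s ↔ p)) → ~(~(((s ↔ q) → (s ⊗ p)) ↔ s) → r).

r ↔ p = 1 − |0.25 − 0.64| = 1 − 0.39 = 0.61
s ↔ p = 1 − |0.52 − 0.64| = 1 − 0.12 = 0.88
(r ↔ p) ↔ (s ↔ p) = 1 − |0.61 − 0.88| = 1 − 0.27 = 0.73
s ↔ q = 1 − |0.52 − 0.85| = 1 − 0.33 = 0.67
s ⊗ p = max(0, 0.52 + 0.64 − 1) = max(0, 0.16) = 0.16
(s ↔ q) → (s ⊗ p) = min(1, 1 − 0.67 + 0.16) = min(1, 0.49) = 0.49
((s ↔ q) → (s ⊗ p)) ↔ s = 1 − |0.49 − 0.52| = 1 − 0.03 = 0.97
~(((s ↔ q) → (s ⊗ p)) ↔ s) = 1 − 0.97 = 0.03
~(((s ↔ q) → (s ⊗ p)) ↔ s) → r = min(1, 1 − 0.03 + 0.25) = min(1, 1.22) = 1.00
~(~(((s ↔ q) → (s ⊗ p)) ↔ s) → r) = 1 − 1.00 = 0.00
((r ↔ p) ↔ (s ↔ p)) → ~(~(((s ↔ q) → (s ⊗ p)) ↔ s) → r) = min(1, 1 − 0.73 + 0.00) = min(1, 0.27) = 0.27

0.27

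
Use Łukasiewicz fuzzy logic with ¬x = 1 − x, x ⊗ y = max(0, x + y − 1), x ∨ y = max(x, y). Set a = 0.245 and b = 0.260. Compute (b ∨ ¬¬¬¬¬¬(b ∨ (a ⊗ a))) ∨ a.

0.260

a ⊗ a = max(0, 0.245 + 0.245 − 1) = max(0, -0.510) = 0.000
b ∨ (a ⊗ a) = max(0.260, 0.000) = 0.260
¬(b ∨ (a ⊗ a)) = 1 − 0.260 = 0.740
¬¬(b ∨ (a ⊗ a)) = 1 − 0.740 = 0.260
¬¬¬(b ∨ (a ⊗ a)) = 1 − 0.260 = 0.740
¬¬¬¬(b ∨ (a ⊗ a)) = 1 − 0.740 = 0.260
¬¬¬¬¬(b ∨ (a ⊗ a)) = 1 − 0.260 = 0.740
¬¬¬¬¬¬(b ∨ (a ⊗ a)) = 1 − 0.740 = 0.260
b ∨ ¬¬¬¬¬¬(b ∨ (a ⊗ a)) = max(0.260, 0.260) = 0.260
(b ∨ ¬¬¬¬¬¬(b ∨ (a ⊗ a))) ∨ a = max(0.260, 0.245) = 0.260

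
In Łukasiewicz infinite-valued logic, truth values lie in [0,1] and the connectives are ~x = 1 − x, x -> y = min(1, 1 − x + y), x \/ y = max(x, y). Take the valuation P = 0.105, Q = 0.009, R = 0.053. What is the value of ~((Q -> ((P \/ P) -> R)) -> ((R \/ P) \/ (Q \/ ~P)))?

0.105

P \/ P = max(0.105, 0.105) = 0.105
(P \/ P) -> R = min(1, 1 − 0.105 + 0.053) = min(1, 0.948) = 0.948
Q -> ((P \/ P) -> R) = min(1, 1 − 0.009 + 0.948) = min(1, 1.939) = 1.000
R \/ P = max(0.053, 0.105) = 0.105
~P = 1 − 0.105 = 0.895
Q \/ ~P = max(0.009, 0.895) = 0.895
(R \/ P) \/ (Q \/ ~P) = max(0.105, 0.895) = 0.895
(Q -> ((P \/ P) -> R)) -> ((R \/ P) \/ (Q \/ ~P)) = min(1, 1 − 1.000 + 0.895) = min(1, 0.895) = 0.895
~((Q -> ((P \/ P) -> R)) -> ((R \/ P) \/ (Q \/ ~P))) = 1 − 0.895 = 0.105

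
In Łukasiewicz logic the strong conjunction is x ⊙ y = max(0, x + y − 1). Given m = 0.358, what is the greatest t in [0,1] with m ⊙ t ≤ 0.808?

1.000

The residuum of the Łukasiewicz t-norm gives the supremum: min(1, 1 − 0.358 + 0.808).
1 − 0.358 + 0.808 = 1.450, so t = min(1, 1.450) = 1.000.
Check: 0.358 ⊙ 1.000 = max(0, 0.358) = 0.358 ≤ 0.808.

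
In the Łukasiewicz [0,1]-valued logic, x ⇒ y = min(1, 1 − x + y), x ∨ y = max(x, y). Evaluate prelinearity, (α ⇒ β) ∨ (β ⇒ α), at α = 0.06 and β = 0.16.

1.00

α ⇒ β = min(1, 1 − 0.06 + 0.16) = min(1, 1.10) = 1.00
β ⇒ α = min(1, 1 − 0.16 + 0.06) = min(1, 0.90) = 0.90
(α ⇒ β) ∨ (β ⇒ α) = max(1.00, 0.90) = 1.00
(As expected: a Ł∞-tautology — holds in every MV-chain.)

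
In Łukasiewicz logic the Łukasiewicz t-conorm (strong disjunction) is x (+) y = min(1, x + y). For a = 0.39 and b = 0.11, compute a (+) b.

0.50

a (+) b = min(1, 0.39 + 0.11) = min(1, 0.50) = 0.50
For comparison, the Gödel t-conorm max(x, y) would give 0.39.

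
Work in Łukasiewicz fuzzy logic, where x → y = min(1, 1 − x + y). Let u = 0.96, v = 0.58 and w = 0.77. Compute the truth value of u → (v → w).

1.00

v → w = min(1, 1 − 0.58 + 0.77) = min(1, 1.19) = 1.00
u → (v → w) = min(1, 1 − 0.96 + 1.00) = min(1, 1.04) = 1.00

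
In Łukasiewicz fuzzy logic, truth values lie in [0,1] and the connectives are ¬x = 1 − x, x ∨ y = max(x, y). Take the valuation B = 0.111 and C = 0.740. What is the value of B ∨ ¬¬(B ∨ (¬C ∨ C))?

¬C = 1 − 0.740 = 0.260
¬C ∨ C = max(0.260, 0.740) = 0.740
B ∨ (¬C ∨ C) = max(0.111, 0.740) = 0.740
¬(B ∨ (¬C ∨ C)) = 1 − 0.740 = 0.260
¬¬(B ∨ (¬C ∨ C)) = 1 − 0.260 = 0.740
B ∨ ¬¬(B ∨ (¬C ∨ C)) = max(0.111, 0.740) = 0.740

0.740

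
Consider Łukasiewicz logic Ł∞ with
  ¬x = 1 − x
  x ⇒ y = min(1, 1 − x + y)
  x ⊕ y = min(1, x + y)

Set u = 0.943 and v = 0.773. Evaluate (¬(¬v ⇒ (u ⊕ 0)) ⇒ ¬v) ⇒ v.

¬v = 1 − 0.773 = 0.227
u ⊕ 0 = min(1, 0.943 + 0.000) = min(1, 0.943) = 0.943
¬v ⇒ (u ⊕ 0) = min(1, 1 − 0.227 + 0.943) = min(1, 1.716) = 1.000
¬(¬v ⇒ (u ⊕ 0)) = 1 − 1.000 = 0.000
¬(¬v ⇒ (u ⊕ 0)) ⇒ ¬v = min(1, 1 − 0.000 + 0.227) = min(1, 1.227) = 1.000
(¬(¬v ⇒ (u ⊕ 0)) ⇒ ¬v) ⇒ v = min(1, 1 − 1.000 + 0.773) = min(1, 0.773) = 0.773

0.773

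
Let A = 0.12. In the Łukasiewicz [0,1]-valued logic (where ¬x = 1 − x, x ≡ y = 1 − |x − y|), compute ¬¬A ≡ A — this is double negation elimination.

1.00

¬A = 1 − 0.12 = 0.88
¬¬A = 1 − 0.88 = 0.12
¬¬A ≡ A = 1 − |0.12 − 0.12| = 1 − 0.00 = 1.00
(As expected: always 1 in Ł∞ since negation is involutive.)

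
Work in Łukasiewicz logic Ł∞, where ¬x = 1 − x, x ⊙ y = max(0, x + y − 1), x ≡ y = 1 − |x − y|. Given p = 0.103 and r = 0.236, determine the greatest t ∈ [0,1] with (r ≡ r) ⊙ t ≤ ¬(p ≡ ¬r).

0.661

r ≡ r = 1 − |0.236 − 0.236| = 1 − 0.000 = 1.000
So the left factor is r ≡ r = 1.000.
¬r = 1 − 0.236 = 0.764
p ≡ ¬r = 1 − |0.103 − 0.764| = 1 − 0.661 = 0.339
¬(p ≡ ¬r) = 1 − 0.339 = 0.661
So the right-hand bound is ¬(p ≡ ¬r) = 0.661.
The residuum of the Łukasiewicz t-norm gives the supremum: min(1, 1 − 1.000 + 0.661).
1 − 1.000 + 0.661 = 0.661, so t = min(1, 0.661) = 0.661.
Check: 1.000 ⊙ 0.661 = max(0, 0.661) = 0.661 ≤ 0.661.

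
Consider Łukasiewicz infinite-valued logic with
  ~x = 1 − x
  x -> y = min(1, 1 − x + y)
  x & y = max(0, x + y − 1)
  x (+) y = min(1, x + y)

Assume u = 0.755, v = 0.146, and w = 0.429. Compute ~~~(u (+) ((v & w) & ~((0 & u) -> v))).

0.245

v & w = max(0, 0.146 + 0.429 − 1) = max(0, -0.425) = 0.000
0 & u = max(0, 0.000 + 0.755 − 1) = max(0, -0.245) = 0.000
(0 & u) -> v = min(1, 1 − 0.000 + 0.146) = min(1, 1.146) = 1.000
~((0 & u) -> v) = 1 − 1.000 = 0.000
(v & w) & ~((0 & u) -> v) = max(0, 0.000 + 0.000 − 1) = max(0, -1.000) = 0.000
u (+) ((v & w) & ~((0 & u) -> v)) = min(1, 0.755 + 0.000) = min(1, 0.755) = 0.755
~(u (+) ((v & w) & ~((0 & u) -> v))) = 1 − 0.755 = 0.245
~~(u (+) ((v & w) & ~((0 & u) -> v))) = 1 − 0.245 = 0.755
~~~(u (+) ((v & w) & ~((0 & u) -> v))) = 1 − 0.755 = 0.245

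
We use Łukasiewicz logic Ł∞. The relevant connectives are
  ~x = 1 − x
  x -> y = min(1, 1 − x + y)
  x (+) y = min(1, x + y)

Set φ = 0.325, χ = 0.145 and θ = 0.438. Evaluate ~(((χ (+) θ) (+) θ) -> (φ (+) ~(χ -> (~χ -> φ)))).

χ (+) θ = min(1, 0.145 + 0.438) = min(1, 0.583) = 0.583
(χ (+) θ) (+) θ = min(1, 0.583 + 0.438) = min(1, 1.021) = 1.000
~χ = 1 − 0.145 = 0.855
~χ -> φ = min(1, 1 − 0.855 + 0.325) = min(1, 0.470) = 0.470
χ -> (~χ -> φ) = min(1, 1 − 0.145 + 0.470) = min(1, 1.325) = 1.000
~(χ -> (~χ -> φ)) = 1 − 1.000 = 0.000
φ (+) ~(χ -> (~χ -> φ)) = min(1, 0.325 + 0.000) = min(1, 0.325) = 0.325
((χ (+) θ) (+) θ) -> (φ (+) ~(χ -> (~χ -> φ))) = min(1, 1 − 1.000 + 0.325) = min(1, 0.325) = 0.325
~(((χ (+) θ) (+) θ) -> (φ (+) ~(χ -> (~χ -> φ)))) = 1 − 0.325 = 0.675

0.675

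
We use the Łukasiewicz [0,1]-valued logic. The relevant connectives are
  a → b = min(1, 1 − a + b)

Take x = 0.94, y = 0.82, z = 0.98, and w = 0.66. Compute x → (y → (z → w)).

0.92

z → w = min(1, 1 − 0.98 + 0.66) = min(1, 0.68) = 0.68
y → (z → w) = min(1, 1 − 0.82 + 0.68) = min(1, 0.86) = 0.86
x → (y → (z → w)) = min(1, 1 − 0.94 + 0.86) = min(1, 0.92) = 0.92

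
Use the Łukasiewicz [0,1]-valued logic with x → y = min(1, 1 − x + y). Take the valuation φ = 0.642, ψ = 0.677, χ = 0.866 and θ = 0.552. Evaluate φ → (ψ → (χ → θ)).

χ → θ = min(1, 1 − 0.866 + 0.552) = min(1, 0.686) = 0.686
ψ → (χ → θ) = min(1, 1 − 0.677 + 0.686) = min(1, 1.009) = 1.000
φ → (ψ → (χ → θ)) = min(1, 1 − 0.642 + 1.000) = min(1, 1.358) = 1.000

1.000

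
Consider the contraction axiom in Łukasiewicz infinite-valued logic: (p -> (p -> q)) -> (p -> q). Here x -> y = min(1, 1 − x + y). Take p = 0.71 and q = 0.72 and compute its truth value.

1.00

p -> q = min(1, 1 − 0.71 + 0.72) = min(1, 1.01) = 1.00
p -> (p -> q) = min(1, 1 − 0.71 + 1.00) = min(1, 1.29) = 1.00
(p -> (p -> q)) -> (p -> q) = min(1, 1 − 1.00 + 1.00) = min(1, 1.00) = 1.00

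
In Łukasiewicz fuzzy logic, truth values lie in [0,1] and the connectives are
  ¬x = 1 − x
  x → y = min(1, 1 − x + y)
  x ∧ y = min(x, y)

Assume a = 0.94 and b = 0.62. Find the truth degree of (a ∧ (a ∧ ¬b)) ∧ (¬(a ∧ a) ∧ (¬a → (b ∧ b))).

¬b = 1 − 0.62 = 0.38
a ∧ ¬b = min(0.94, 0.38) = 0.38
a ∧ (a ∧ ¬b) = min(0.94, 0.38) = 0.38
a ∧ a = min(0.94, 0.94) = 0.94
¬(a ∧ a) = 1 − 0.94 = 0.06
¬a = 1 − 0.94 = 0.06
b ∧ b = min(0.62, 0.62) = 0.62
¬a → (b ∧ b) = min(1, 1 − 0.06 + 0.62) = min(1, 1.56) = 1.00
¬(a ∧ a) ∧ (¬a → (b ∧ b)) = min(0.06, 1.00) = 0.06
(a ∧ (a ∧ ¬b)) ∧ (¬(a ∧ a) ∧ (¬a → (b ∧ b))) = min(0.38, 0.06) = 0.06

0.06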